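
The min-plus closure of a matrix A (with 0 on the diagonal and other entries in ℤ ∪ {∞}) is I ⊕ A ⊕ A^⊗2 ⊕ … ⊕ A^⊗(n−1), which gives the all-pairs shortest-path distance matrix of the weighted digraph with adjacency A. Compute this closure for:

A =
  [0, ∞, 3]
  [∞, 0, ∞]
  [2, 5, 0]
Closure =
  [0, 8, 3]
  [∞, 0, ∞]
  [2, 5, 0]

This is the Floyd-Warshall all-pairs shortest-path computation. For each intermediate vertex k = 0, 1, …, 2, update dist[i][j] ← min(dist[i][j], dist[i][k] + dist[k][j]). The final matrix gives, for each (i, j), the minimum total weight of any directed path from i to j (possibly empty when i = j).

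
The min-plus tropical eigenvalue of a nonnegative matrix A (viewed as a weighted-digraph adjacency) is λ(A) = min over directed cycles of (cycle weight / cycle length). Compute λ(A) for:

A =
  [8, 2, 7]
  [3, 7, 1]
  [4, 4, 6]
λ(A) = 7/3

Enumerate directed cycles and compute their means (weight / length). Sample:
  cycle 0 → 0: weight = 8, length = 1, mean = 8/1 ≈ 8.000
  cycle 1 → 1: weight = 7, length = 1, mean = 7/1 ≈ 7.000
  cycle 2 → 2: weight = 6, length = 1, mean = 6/1 ≈ 6.000
  cycle 0 → 1 → 0: weight = 5, length = 2, mean = 5/2 ≈ 2.500
  cycle 0 → 2 → 0: weight = 11, length = 2, mean = 11/2 ≈ 5.500
  cycle 1 → 0 → 1: weight = 5, length = 2, mean = 5/2 ≈ 2.500
Minimum mean = 2.333, attained e.g. along the cycle 0 → 1 → 2 → 0 with weight 7 and length 3. So λ(A) = 7/3 = 7/3.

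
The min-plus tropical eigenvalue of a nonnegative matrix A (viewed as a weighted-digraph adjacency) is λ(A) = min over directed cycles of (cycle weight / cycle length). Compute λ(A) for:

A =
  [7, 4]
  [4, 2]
λ(A) = 2

Enumerate directed cycles and compute their means (weight / length). Sample:
  cycle 0 → 0: weight = 7, length = 1, mean = 7/1 ≈ 7.000
  cycle 1 → 1: weight = 2, length = 1, mean = 2/1 ≈ 2.000
  cycle 0 → 1 → 0: weight = 8, length = 2, mean = 8/2 ≈ 4.000
  cycle 1 → 0 → 1: weight = 8, length = 2, mean = 8/2 ≈ 4.000
Minimum mean = 2.000, attained e.g. along the cycle 1 → 1 with weight 2 and length 1. So λ(A) = 2/1 = 2.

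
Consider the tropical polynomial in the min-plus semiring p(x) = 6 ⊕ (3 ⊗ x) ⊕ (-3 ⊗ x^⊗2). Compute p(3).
p(3) = 3

A tropical monomial a ⊗ x^⊗i evaluates to a + i · x. Evaluating each term at x = 3:
  Term 0 contributes 6 + 0 · 3 = 6
  Term 1 contributes 3 + 1 · 3 = 6
  Term 2 contributes -3 + 2 · 3 = 3
p(3) = ⊕ of these = min[6, 6, 3] = 3.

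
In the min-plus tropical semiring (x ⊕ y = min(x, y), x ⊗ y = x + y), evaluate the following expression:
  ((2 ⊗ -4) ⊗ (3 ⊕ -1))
((2 ⊗ -4) ⊗ (3 ⊕ -1)) = -3

Expand innermost to outermost. Recall ⊕ takes the minimum of its arguments and ⊗ takes their sum. Working out the expression ((2 ⊗ -4) ⊗ (3 ⊕ -1)) gives -3.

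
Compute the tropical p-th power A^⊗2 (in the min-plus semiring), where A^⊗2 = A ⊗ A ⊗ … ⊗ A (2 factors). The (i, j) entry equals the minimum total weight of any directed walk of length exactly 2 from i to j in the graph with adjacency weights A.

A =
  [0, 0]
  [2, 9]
A^⊗2 =
  [0, 0]
  [2, 2]

Each entry (A^⊗2)_ij equals the minimum over all length-2 walks i = v_0 → v_1 → … → v_2 = j of Σ_t A[v_t][v_{t+1}]. For example, for (i, j) = (0, 1) we minimise over 2 possible intermediate vertex sequences; the minimum is 0, attained along the walk 0 → 0 → 1.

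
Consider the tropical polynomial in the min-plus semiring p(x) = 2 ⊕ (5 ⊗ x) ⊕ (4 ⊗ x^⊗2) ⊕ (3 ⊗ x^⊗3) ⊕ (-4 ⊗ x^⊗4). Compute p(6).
p(6) = 2

A tropical monomial a ⊗ x^⊗i evaluates to a + i · x. Evaluating each term at x = 6:
  Term 0 contributes 2 + 0 · 6 = 2
  Term 1 contributes 5 + 1 · 6 = 11
  Term 2 contributes 4 + 2 · 6 = 16
  Term 3 contributes 3 + 3 · 6 = 21
  Term 4 contributes -4 + 4 · 6 = 20
p(6) = ⊕ of these = min[2, 11, 16, 21, 20] = 2.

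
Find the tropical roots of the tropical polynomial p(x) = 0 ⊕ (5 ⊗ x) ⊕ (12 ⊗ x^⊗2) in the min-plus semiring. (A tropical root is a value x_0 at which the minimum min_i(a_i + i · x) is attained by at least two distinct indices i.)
Roots: {-7, -5}

Each tropical root is a break point of the lower envelope of the lines y = a_i + i · x (there are 3 lines, with slopes 0, 1, ..., 2). Only the lines that attain the minimum somewhere contribute to roots; other lines are dominated. Here the surviving (envelope) indices are i = 2, i = 1, i = 0.
Intersections between consecutive envelope lines give the roots: for adjacent envelope indices i < j the intersection is x = (a_i − a_j) / (j − i). Reading off the sorted break points: {-7, -5}.
Verification: at each break x_0, at least two indices attain the minimum of min_i(a_i + i · x_0).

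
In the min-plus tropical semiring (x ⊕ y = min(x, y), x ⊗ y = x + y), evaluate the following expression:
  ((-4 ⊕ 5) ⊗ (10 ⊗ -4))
((-4 ⊕ 5) ⊗ (10 ⊗ -4)) = 2

Expand innermost to outermost. Recall ⊕ takes the minimum of its arguments and ⊗ takes their sum. Working out the expression ((-4 ⊕ 5) ⊗ (10 ⊗ -4)) gives 2.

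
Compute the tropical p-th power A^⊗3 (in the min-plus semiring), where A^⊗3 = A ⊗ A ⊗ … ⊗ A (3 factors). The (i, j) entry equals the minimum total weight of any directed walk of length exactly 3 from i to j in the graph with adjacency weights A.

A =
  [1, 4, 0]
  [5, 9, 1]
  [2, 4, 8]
A^⊗3 =
  [3, 5, 2]
  [4, 7, 3]
  [4, 6, 3]

Each entry (A^⊗3)_ij equals the minimum over all length-3 walks i = v_0 → v_1 → … → v_3 = j of Σ_t A[v_t][v_{t+1}]. For example, for (i, j) = (0, 2) we minimise over 9 possible intermediate vertex sequences; the minimum is 2, attained along the walk 0 → 0 → 0 → 2.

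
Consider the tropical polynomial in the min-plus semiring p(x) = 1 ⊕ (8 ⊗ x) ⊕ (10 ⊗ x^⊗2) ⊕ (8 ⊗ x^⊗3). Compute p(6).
p(6) = 1

A tropical monomial a ⊗ x^⊗i evaluates to a + i · x. Evaluating each term at x = 6:
  Term 0 contributes 1 + 0 · 6 = 1
  Term 1 contributes 8 + 1 · 6 = 14
  Term 2 contributes 10 + 2 · 6 = 22
  Term 3 contributes 8 + 3 · 6 = 26
p(6) = ⊕ of these = min[1, 14, 22, 26] = 1.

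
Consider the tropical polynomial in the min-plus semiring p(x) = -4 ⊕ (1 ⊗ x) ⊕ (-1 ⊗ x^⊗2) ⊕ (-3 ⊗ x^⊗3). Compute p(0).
p(0) = -4

A tropical monomial a ⊗ x^⊗i evaluates to a + i · x. Evaluating each term at x = 0:
  Term 0 contributes -4 + 0 · 0 = -4
  Term 1 contributes 1 + 1 · 0 = 1
  Term 2 contributes -1 + 2 · 0 = -1
  Term 3 contributes -3 + 3 · 0 = -3
p(0) = ⊕ of these = min[-4, 1, -1, -3] = -4.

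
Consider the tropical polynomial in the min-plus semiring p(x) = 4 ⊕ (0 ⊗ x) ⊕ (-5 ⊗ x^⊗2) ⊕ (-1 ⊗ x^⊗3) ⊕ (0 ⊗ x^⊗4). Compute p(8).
p(8) = 4

A tropical monomial a ⊗ x^⊗i evaluates to a + i · x. Evaluating each term at x = 8:
  Term 0 contributes 4 + 0 · 8 = 4
  Term 1 contributes 0 + 1 · 8 = 8
  Term 2 contributes -5 + 2 · 8 = 11
  Term 3 contributes -1 + 3 · 8 = 23
  Term 4 contributes 0 + 4 · 8 = 32
p(8) = ⊕ of these = min[4, 8, 11, 23, 32] = 4.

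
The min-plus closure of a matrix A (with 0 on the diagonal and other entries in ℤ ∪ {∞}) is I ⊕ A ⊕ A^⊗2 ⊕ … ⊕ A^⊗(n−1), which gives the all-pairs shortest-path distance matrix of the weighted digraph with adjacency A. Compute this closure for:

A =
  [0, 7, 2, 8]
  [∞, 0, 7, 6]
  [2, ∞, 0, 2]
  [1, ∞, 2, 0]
Closure =
  [0, 7, 2, 4]
  [7, 0, 7, 6]
  [2, 9, 0, 2]
  [1, 8, 2, 0]

This is the Floyd-Warshall all-pairs shortest-path computation. For each intermediate vertex k = 0, 1, …, 3, update dist[i][j] ← min(dist[i][j], dist[i][k] + dist[k][j]). The final matrix gives, for each (i, j), the minimum total weight of any directed path from i to j (possibly empty when i = j).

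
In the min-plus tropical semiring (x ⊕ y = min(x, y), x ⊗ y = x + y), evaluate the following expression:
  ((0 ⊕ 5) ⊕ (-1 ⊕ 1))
((0 ⊕ 5) ⊕ (-1 ⊕ 1)) = -1

Expand innermost to outermost. Recall ⊕ takes the minimum of its arguments and ⊗ takes their sum. Working out the expression ((0 ⊕ 5) ⊕ (-1 ⊕ 1)) gives -1.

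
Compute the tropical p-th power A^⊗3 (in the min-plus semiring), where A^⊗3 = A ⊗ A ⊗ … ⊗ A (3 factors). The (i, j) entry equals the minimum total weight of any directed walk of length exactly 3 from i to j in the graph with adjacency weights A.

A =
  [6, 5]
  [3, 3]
A^⊗3 =
  [11, 11]
  [9, 9]

Each entry (A^⊗3)_ij equals the minimum over all length-3 walks i = v_0 → v_1 → … → v_3 = j of Σ_t A[v_t][v_{t+1}]. For example, for (i, j) = (0, 1) we minimise over 4 possible intermediate vertex sequences; the minimum is 11, attained along the walk 0 → 1 → 1 → 1.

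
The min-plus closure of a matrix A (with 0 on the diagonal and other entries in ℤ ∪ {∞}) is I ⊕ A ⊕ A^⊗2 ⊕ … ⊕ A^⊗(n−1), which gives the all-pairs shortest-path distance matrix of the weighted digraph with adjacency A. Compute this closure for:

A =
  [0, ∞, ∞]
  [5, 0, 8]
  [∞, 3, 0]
Closure =
  [0, ∞, ∞]
  [5, 0, 8]
  [8, 3, 0]

This is the Floyd-Warshall all-pairs shortest-path computation. For each intermediate vertex k = 0, 1, …, 2, update dist[i][j] ← min(dist[i][j], dist[i][k] + dist[k][j]). The final matrix gives, for each (i, j), the minimum total weight of any directed path from i to j (possibly empty when i = j).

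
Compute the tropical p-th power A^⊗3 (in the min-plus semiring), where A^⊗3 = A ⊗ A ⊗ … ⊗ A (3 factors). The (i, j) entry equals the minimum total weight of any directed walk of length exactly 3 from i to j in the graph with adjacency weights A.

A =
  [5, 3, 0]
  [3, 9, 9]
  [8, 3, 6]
A^⊗3 =
  [6, 8, 6]
  [9, 6, 8]
  [11, 9, 6]

Each entry (A^⊗3)_ij equals the minimum over all length-3 walks i = v_0 → v_1 → … → v_3 = j of Σ_t A[v_t][v_{t+1}]. For example, for (i, j) = (0, 2) we minimise over 9 possible intermediate vertex sequences; the minimum is 6, attained along the walk 0 → 1 → 0 → 2.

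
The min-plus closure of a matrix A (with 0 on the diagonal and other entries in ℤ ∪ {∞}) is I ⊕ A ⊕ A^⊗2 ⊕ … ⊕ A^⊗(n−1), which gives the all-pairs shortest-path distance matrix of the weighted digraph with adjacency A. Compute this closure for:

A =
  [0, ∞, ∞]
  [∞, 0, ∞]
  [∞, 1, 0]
Closure =
  [0, ∞, ∞]
  [∞, 0, ∞]
  [∞, 1, 0]

This is the Floyd-Warshall all-pairs shortest-path computation. For each intermediate vertex k = 0, 1, …, 2, update dist[i][j] ← min(dist[i][j], dist[i][k] + dist[k][j]). The final matrix gives, for each (i, j), the minimum total weight of any directed path from i to j (possibly empty when i = j).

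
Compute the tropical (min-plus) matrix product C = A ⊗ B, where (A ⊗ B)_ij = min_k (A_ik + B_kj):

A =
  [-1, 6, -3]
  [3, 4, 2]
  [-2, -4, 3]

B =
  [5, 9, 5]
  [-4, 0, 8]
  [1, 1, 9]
A ⊗ B =
  [-2, -2, 4]
  [0, 3, 8]
  [-8, -4, 3]

Apply the min-plus product entry-by-entry:
  C[0][0] = min over k of (A[0][0] + B[0][0] = -1 + 5 = 4, A[0][1] + B[1][0] = 6 + -4 = 2, A[0][2] + B[2][0] = -3 + 1 = -2) = -2 (attained at k = 2)
  C[0][1] = min over k of (A[0][0] + B[0][1] = -1 + 9 = 8, A[0][1] + B[1][1] = 6 + 0 = 6, A[0][2] + B[2][1] = -3 + 1 = -2) = -2 (attained at k = 2)
  C[0][2] = min over k of (A[0][0] + B[0][2] = -1 + 5 = 4, A[0][1] + B[1][2] = 6 + 8 = 14, A[0][2] + B[2][2] = -3 + 9 = 6) = 4 (attained at k = 0)
  C[1][0] = min over k of (A[1][0] + B[0][0] = 3 + 5 = 8, A[1][1] + B[1][0] = 4 + -4 = 0, A[1][2] + B[2][0] = 2 + 1 = 3) = 0 (attained at k = 1)
  C[1][1] = min over k of (A[1][0] + B[0][1] = 3 + 9 = 12, A[1][1] + B[1][1] = 4 + 0 = 4, A[1][2] + B[2][1] = 2 + 1 = 3) = 3 (attained at k = 2)
  C[1][2] = min over k of (A[1][0] + B[0][2] = 3 + 5 = 8, A[1][1] + B[1][2] = 4 + 8 = 12, A[1][2] + B[2][2] = 2 + 9 = 11) = 8 (attained at k = 0)
  C[2][0] = min over k of (A[2][0] + B[0][0] = -2 + 5 = 3, A[2][1] + B[1][0] = -4 + -4 = -8, A[2][2] + B[2][0] = 3 + 1 = 4) = -8 (attained at k = 1)
  C[2][1] = min over k of (A[2][0] + B[0][1] = -2 + 9 = 7, A[2][1] + B[1][1] = -4 + 0 = -4, A[2][2] + B[2][1] = 3 + 1 = 4) = -4 (attained at k = 1)
  C[2][2] = min over k of (A[2][0] + B[0][2] = -2 + 5 = 3, A[2][1] + B[1][2] = -4 + 8 = 4, A[2][2] + B[2][2] = 3 + 9 = 12) = 3 (attained at k = 0)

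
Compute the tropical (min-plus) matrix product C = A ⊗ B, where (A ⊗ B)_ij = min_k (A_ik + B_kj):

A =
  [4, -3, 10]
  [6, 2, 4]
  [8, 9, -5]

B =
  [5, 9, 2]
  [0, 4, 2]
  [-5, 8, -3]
A ⊗ B =
  [-3, 1, -1]
  [-1, 6, 1]
  [-10, 3, -8]

Apply the min-plus product entry-by-entry:
  C[0][0] = min over k of (A[0][0] + B[0][0] = 4 + 5 = 9, A[0][1] + B[1][0] = -3 + 0 = -3, A[0][2] + B[2][0] = 10 + -5 = 5) = -3 (attained at k = 1)
  C[0][1] = min over k of (A[0][0] + B[0][1] = 4 + 9 = 13, A[0][1] + B[1][1] = -3 + 4 = 1, A[0][2] + B[2][1] = 10 + 8 = 18) = 1 (attained at k = 1)
  C[0][2] = min over k of (A[0][0] + B[0][2] = 4 + 2 = 6, A[0][1] + B[1][2] = -3 + 2 = -1, A[0][2] + B[2][2] = 10 + -3 = 7) = -1 (attained at k = 1)
  C[1][0] = min over k of (A[1][0] + B[0][0] = 6 + 5 = 11, A[1][1] + B[1][0] = 2 + 0 = 2, A[1][2] + B[2][0] = 4 + -5 = -1) = -1 (attained at k = 2)
  C[1][1] = min over k of (A[1][0] + B[0][1] = 6 + 9 = 15, A[1][1] + B[1][1] = 2 + 4 = 6, A[1][2] + B[2][1] = 4 + 8 = 12) = 6 (attained at k = 1)
  C[1][2] = min over k of (A[1][0] + B[0][2] = 6 + 2 = 8, A[1][1] + B[1][2] = 2 + 2 = 4, A[1][2] + B[2][2] = 4 + -3 = 1) = 1 (attained at k = 2)
  C[2][0] = min over k of (A[2][0] + B[0][0] = 8 + 5 = 13, A[2][1] + B[1][0] = 9 + 0 = 9, A[2][2] + B[2][0] = -5 + -5 = -10) = -10 (attained at k = 2)
  C[2][1] = min over k of (A[2][0] + B[0][1] = 8 + 9 = 17, A[2][1] + B[1][1] = 9 + 4 = 13, A[2][2] + B[2][1] = -5 + 8 = 3) = 3 (attained at k = 2)
  C[2][2] = min over k of (A[2][0] + B[0][2] = 8 + 2 = 10, A[2][1] + B[1][2] = 9 + 2 = 11, A[2][2] + B[2][2] = -5 + -3 = -8) = -8 (attained at k = 2)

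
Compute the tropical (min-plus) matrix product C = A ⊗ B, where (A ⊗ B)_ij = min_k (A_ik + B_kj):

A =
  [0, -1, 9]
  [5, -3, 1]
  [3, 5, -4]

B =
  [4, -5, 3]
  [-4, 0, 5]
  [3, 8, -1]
A ⊗ B =
  [-5, -5, 3]
  [-7, -3, 0]
  [-1, -2, -5]

Apply the min-plus product entry-by-entry:
  C[0][0] = min over k of (A[0][0] + B[0][0] = 0 + 4 = 4, A[0][1] + B[1][0] = -1 + -4 = -5, A[0][2] + B[2][0] = 9 + 3 = 12) = -5 (attained at k = 1)
  C[0][1] = min over k of (A[0][0] + B[0][1] = 0 + -5 = -5, A[0][1] + B[1][1] = -1 + 0 = -1, A[0][2] + B[2][1] = 9 + 8 = 17) = -5 (attained at k = 0)
  C[0][2] = min over k of (A[0][0] + B[0][2] = 0 + 3 = 3, A[0][1] + B[1][2] = -1 + 5 = 4, A[0][2] + B[2][2] = 9 + -1 = 8) = 3 (attained at k = 0)
  C[1][0] = min over k of (A[1][0] + B[0][0] = 5 + 4 = 9, A[1][1] + B[1][0] = -3 + -4 = -7, A[1][2] + B[2][0] = 1 + 3 = 4) = -7 (attained at k = 1)
  C[1][1] = min over k of (A[1][0] + B[0][1] = 5 + -5 = 0, A[1][1] + B[1][1] = -3 + 0 = -3, A[1][2] + B[2][1] = 1 + 8 = 9) = -3 (attained at k = 1)
  C[1][2] = min over k of (A[1][0] + B[0][2] = 5 + 3 = 8, A[1][1] + B[1][2] = -3 + 5 = 2, A[1][2] + B[2][2] = 1 + -1 = 0) = 0 (attained at k = 2)
  C[2][0] = min over k of (A[2][0] + B[0][0] = 3 + 4 = 7, A[2][1] + B[1][0] = 5 + -4 = 1, A[2][2] + B[2][0] = -4 + 3 = -1) = -1 (attained at k = 2)
  C[2][1] = min over k of (A[2][0] + B[0][1] = 3 + -5 = -2, A[2][1] + B[1][1] = 5 + 0 = 5, A[2][2] + B[2][1] = -4 + 8 = 4) = -2 (attained at k = 0)
  C[2][2] = min over k of (A[2][0] + B[0][2] = 3 + 3 = 6, A[2][1] + B[1][2] = 5 + 5 = 10, A[2][2] + B[2][2] = -4 + -1 = -5) = -5 (attained at k = 2)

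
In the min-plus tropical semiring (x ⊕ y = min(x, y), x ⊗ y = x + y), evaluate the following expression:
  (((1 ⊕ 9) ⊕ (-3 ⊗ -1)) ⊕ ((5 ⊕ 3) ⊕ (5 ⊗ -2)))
(((1 ⊕ 9) ⊕ (-3 ⊗ -1)) ⊕ ((5 ⊕ 3) ⊕ (5 ⊗ -2))) = -4

Expand innermost to outermost. Recall ⊕ takes the minimum of its arguments and ⊗ takes their sum. Working out the expression (((1 ⊕ 9) ⊕ (-3 ⊗ -1)) ⊕ ((5 ⊕ 3) ⊕ (5 ⊗ -2))) gives -4.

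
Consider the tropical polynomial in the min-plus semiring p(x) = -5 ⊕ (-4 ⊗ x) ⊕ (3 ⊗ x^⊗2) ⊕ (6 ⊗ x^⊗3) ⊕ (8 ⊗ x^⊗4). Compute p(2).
p(2) = -5

A tropical monomial a ⊗ x^⊗i evaluates to a + i · x. Evaluating each term at x = 2:
  Term 0 contributes -5 + 0 · 2 = -5
  Term 1 contributes -4 + 1 · 2 = -2
  Term 2 contributes 3 + 2 · 2 = 7
  Term 3 contributes 6 + 3 · 2 = 12
  Term 4 contributes 8 + 4 · 2 = 16
p(2) = ⊕ of these = min[-5, -2, 7, 12, 16] = -5.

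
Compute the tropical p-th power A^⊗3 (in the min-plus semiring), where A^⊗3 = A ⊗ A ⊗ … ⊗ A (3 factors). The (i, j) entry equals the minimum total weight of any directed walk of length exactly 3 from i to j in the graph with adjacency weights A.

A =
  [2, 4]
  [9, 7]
A^⊗3 =
  [6, 8]
  [13, 15]

Each entry (A^⊗3)_ij equals the minimum over all length-3 walks i = v_0 → v_1 → … → v_3 = j of Σ_t A[v_t][v_{t+1}]. For example, for (i, j) = (0, 1) we minimise over 4 possible intermediate vertex sequences; the minimum is 8, attained along the walk 0 → 0 → 0 → 1.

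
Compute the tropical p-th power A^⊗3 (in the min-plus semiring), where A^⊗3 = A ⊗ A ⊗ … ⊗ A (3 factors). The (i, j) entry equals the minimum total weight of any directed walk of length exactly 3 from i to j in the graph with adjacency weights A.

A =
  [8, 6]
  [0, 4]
A^⊗3 =
  [10, 12]
  [6, 10]

Each entry (A^⊗3)_ij equals the minimum over all length-3 walks i = v_0 → v_1 → … → v_3 = j of Σ_t A[v_t][v_{t+1}]. For example, for (i, j) = (0, 1) we minimise over 4 possible intermediate vertex sequences; the minimum is 12, attained along the walk 0 → 1 → 0 → 1.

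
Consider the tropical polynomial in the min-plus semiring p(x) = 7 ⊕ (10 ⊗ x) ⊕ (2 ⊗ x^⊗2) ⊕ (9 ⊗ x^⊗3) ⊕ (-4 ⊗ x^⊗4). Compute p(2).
p(2) = 4

A tropical monomial a ⊗ x^⊗i evaluates to a + i · x. Evaluating each term at x = 2:
  Term 0 contributes 7 + 0 · 2 = 7
  Term 1 contributes 10 + 1 · 2 = 12
  Term 2 contributes 2 + 2 · 2 = 6
  Term 3 contributes 9 + 3 · 2 = 15
  Term 4 contributes -4 + 4 · 2 = 4
p(2) = ⊕ of these = min[7, 12, 6, 15, 4] = 4.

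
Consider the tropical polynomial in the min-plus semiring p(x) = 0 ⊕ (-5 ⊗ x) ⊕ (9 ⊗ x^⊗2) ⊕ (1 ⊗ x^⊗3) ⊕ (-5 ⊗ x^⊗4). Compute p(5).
p(5) = 0

A tropical monomial a ⊗ x^⊗i evaluates to a + i · x. Evaluating each term at x = 5:
  Term 0 contributes 0 + 0 · 5 = 0
  Term 1 contributes -5 + 1 · 5 = 0
  Term 2 contributes 9 + 2 · 5 = 19
  Term 3 contributes 1 + 3 · 5 = 16
  Term 4 contributes -5 + 4 · 5 = 15
p(5) = ⊕ of these = min[0, 0, 19, 16, 15] = 0.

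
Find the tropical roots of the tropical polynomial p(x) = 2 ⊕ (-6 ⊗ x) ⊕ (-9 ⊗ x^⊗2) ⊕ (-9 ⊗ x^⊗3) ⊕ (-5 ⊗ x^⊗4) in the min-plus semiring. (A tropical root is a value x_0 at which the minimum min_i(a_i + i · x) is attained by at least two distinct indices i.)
Roots: {-4, 0, 3, 8}

Each tropical root is a break point of the lower envelope of the lines y = a_i + i · x (there are 5 lines, with slopes 0, 1, ..., 4). Only the lines that attain the minimum somewhere contribute to roots; other lines are dominated. Here the surviving (envelope) indices are i = 4, i = 3, i = 2, i = 1, i = 0.
Intersections between consecutive envelope lines give the roots: for adjacent envelope indices i < j the intersection is x = (a_i − a_j) / (j − i). Reading off the sorted break points: {-4, 0, 3, 8}.
Verification: at each break x_0, at least two indices attain the minimum of min_i(a_i + i · x_0).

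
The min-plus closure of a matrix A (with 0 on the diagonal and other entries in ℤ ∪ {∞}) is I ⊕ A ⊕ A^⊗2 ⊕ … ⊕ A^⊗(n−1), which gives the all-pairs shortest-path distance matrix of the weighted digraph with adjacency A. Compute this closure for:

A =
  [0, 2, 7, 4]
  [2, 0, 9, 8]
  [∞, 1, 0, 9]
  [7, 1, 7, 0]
Closure =
  [0, 2, 7, 4]
  [2, 0, 9, 6]
  [3, 1, 0, 7]
  [3, 1, 7, 0]

This is the Floyd-Warshall all-pairs shortest-path computation. For each intermediate vertex k = 0, 1, …, 3, update dist[i][j] ← min(dist[i][j], dist[i][k] + dist[k][j]). The final matrix gives, for each (i, j), the minimum total weight of any directed path from i to j (possibly empty when i = j).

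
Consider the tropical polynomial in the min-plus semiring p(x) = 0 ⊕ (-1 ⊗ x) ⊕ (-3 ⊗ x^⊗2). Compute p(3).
p(3) = 0

A tropical monomial a ⊗ x^⊗i evaluates to a + i · x. Evaluating each term at x = 3:
  Term 0 contributes 0 + 0 · 3 = 0
  Term 1 contributes -1 + 1 · 3 = 2
  Term 2 contributes -3 + 2 · 3 = 3
p(3) = ⊕ of these = min[0, 2, 3] = 0.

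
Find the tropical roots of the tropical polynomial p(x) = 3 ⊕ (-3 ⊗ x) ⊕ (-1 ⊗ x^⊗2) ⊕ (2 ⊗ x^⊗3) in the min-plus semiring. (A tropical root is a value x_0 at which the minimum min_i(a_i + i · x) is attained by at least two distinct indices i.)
Roots: {-3, -2, 6}

Each tropical root is a break point of the lower envelope of the lines y = a_i + i · x (there are 4 lines, with slopes 0, 1, ..., 3). Only the lines that attain the minimum somewhere contribute to roots; other lines are dominated. Here the surviving (envelope) indices are i = 3, i = 2, i = 1, i = 0.
Intersections between consecutive envelope lines give the roots: for adjacent envelope indices i < j the intersection is x = (a_i − a_j) / (j − i). Reading off the sorted break points: {-3, -2, 6}.
Verification: at each break x_0, at least two indices attain the minimum of min_i(a_i + i · x_0).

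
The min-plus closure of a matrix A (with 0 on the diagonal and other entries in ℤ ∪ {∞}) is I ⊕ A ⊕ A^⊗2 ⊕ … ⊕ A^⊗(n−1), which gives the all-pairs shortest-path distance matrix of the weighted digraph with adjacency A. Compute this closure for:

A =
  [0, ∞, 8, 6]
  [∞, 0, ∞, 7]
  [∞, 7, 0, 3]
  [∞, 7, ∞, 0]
Closure =
  [0, 13, 8, 6]
  [∞, 0, ∞, 7]
  [∞, 7, 0, 3]
  [∞, 7, ∞, 0]

This is the Floyd-Warshall all-pairs shortest-path computation. For each intermediate vertex k = 0, 1, …, 3, update dist[i][j] ← min(dist[i][j], dist[i][k] + dist[k][j]). The final matrix gives, for each (i, j), the minimum total weight of any directed path from i to j (possibly empty when i = j).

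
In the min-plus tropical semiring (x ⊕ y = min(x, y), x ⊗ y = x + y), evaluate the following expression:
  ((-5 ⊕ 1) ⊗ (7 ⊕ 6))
((-5 ⊕ 1) ⊗ (7 ⊕ 6)) = 1

Expand innermost to outermost. Recall ⊕ takes the minimum of its arguments and ⊗ takes their sum. Working out the expression ((-5 ⊕ 1) ⊗ (7 ⊕ 6)) gives 1.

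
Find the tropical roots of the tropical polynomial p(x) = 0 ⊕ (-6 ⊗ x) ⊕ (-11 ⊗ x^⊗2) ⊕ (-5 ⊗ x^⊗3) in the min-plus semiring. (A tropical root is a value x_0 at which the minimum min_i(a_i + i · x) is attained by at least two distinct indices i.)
Roots: {-6, 5, 6}

Each tropical root is a break point of the lower envelope of the lines y = a_i + i · x (there are 4 lines, with slopes 0, 1, ..., 3). Only the lines that attain the minimum somewhere contribute to roots; other lines are dominated. Here the surviving (envelope) indices are i = 3, i = 2, i = 1, i = 0.
Intersections between consecutive envelope lines give the roots: for adjacent envelope indices i < j the intersection is x = (a_i − a_j) / (j − i). Reading off the sorted break points: {-6, 5, 6}.
Verification: at each break x_0, at least two indices attain the minimum of min_i(a_i + i · x_0).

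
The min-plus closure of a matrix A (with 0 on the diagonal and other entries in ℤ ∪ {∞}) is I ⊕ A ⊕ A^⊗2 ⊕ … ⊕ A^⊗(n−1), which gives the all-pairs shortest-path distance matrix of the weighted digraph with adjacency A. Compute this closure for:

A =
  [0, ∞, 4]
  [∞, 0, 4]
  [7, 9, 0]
Closure =
  [0, 13, 4]
  [11, 0, 4]
  [7, 9, 0]

This is the Floyd-Warshall all-pairs shortest-path computation. For each intermediate vertex k = 0, 1, …, 2, update dist[i][j] ← min(dist[i][j], dist[i][k] + dist[k][j]). The final matrix gives, for each (i, j), the minimum total weight of any directed path from i to j (possibly empty when i = j).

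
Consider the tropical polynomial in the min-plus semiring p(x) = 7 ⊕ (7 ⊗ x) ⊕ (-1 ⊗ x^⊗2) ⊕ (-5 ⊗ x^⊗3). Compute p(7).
p(7) = 7

A tropical monomial a ⊗ x^⊗i evaluates to a + i · x. Evaluating each term at x = 7:
  Term 0 contributes 7 + 0 · 7 = 7
  Term 1 contributes 7 + 1 · 7 = 14
  Term 2 contributes -1 + 2 · 7 = 13
  Term 3 contributes -5 + 3 · 7 = 16
p(7) = ⊕ of these = min[7, 14, 13, 16] = 7.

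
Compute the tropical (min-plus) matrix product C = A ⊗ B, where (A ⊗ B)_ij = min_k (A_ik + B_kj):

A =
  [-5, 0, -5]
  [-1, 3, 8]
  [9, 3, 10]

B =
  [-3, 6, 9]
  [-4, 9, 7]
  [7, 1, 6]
A ⊗ B =
  [-8, -4, 1]
  [-4, 5, 8]
  [-1, 11, 10]

Apply the min-plus product entry-by-entry:
  C[0][0] = min over k of (A[0][0] + B[0][0] = -5 + -3 = -8, A[0][1] + B[1][0] = 0 + -4 = -4, A[0][2] + B[2][0] = -5 + 7 = 2) = -8 (attained at k = 0)
  C[0][1] = min over k of (A[0][0] + B[0][1] = -5 + 6 = 1, A[0][1] + B[1][1] = 0 + 9 = 9, A[0][2] + B[2][1] = -5 + 1 = -4) = -4 (attained at k = 2)
  C[0][2] = min over k of (A[0][0] + B[0][2] = -5 + 9 = 4, A[0][1] + B[1][2] = 0 + 7 = 7, A[0][2] + B[2][2] = -5 + 6 = 1) = 1 (attained at k = 2)
  C[1][0] = min over k of (A[1][0] + B[0][0] = -1 + -3 = -4, A[1][1] + B[1][0] = 3 + -4 = -1, A[1][2] + B[2][0] = 8 + 7 = 15) = -4 (attained at k = 0)
  C[1][1] = min over k of (A[1][0] + B[0][1] = -1 + 6 = 5, A[1][1] + B[1][1] = 3 + 9 = 12, A[1][2] + B[2][1] = 8 + 1 = 9) = 5 (attained at k = 0)
  C[1][2] = min over k of (A[1][0] + B[0][2] = -1 + 9 = 8, A[1][1] + B[1][2] = 3 + 7 = 10, A[1][2] + B[2][2] = 8 + 6 = 14) = 8 (attained at k = 0)
  C[2][0] = min over k of (A[2][0] + B[0][0] = 9 + -3 = 6, A[2][1] + B[1][0] = 3 + -4 = -1, A[2][2] + B[2][0] = 10 + 7 = 17) = -1 (attained at k = 1)
  C[2][1] = min over k of (A[2][0] + B[0][1] = 9 + 6 = 15, A[2][1] + B[1][1] = 3 + 9 = 12, A[2][2] + B[2][1] = 10 + 1 = 11) = 11 (attained at k = 2)
  C[2][2] = min over k of (A[2][0] + B[0][2] = 9 + 9 = 18, A[2][1] + B[1][2] = 3 + 7 = 10, A[2][2] + B[2][2] = 10 + 6 = 16) = 10 (attained at k = 1)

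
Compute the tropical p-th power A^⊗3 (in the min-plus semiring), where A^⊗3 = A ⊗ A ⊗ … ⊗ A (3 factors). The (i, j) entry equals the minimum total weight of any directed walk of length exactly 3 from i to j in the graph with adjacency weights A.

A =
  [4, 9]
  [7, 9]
A^⊗3 =
  [12, 17]
  [15, 20]

Each entry (A^⊗3)_ij equals the minimum over all length-3 walks i = v_0 → v_1 → … → v_3 = j of Σ_t A[v_t][v_{t+1}]. For example, for (i, j) = (0, 1) we minimise over 4 possible intermediate vertex sequences; the minimum is 17, attained along the walk 0 → 0 → 0 → 1.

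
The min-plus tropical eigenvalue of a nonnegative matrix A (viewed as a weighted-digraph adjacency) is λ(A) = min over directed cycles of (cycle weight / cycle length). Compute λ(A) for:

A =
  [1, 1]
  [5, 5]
λ(A) = 1

Enumerate directed cycles and compute their means (weight / length). Sample:
  cycle 0 → 0: weight = 1, length = 1, mean = 1/1 ≈ 1.000
  cycle 1 → 1: weight = 5, length = 1, mean = 5/1 ≈ 5.000
  cycle 0 → 1 → 0: weight = 6, length = 2, mean = 6/2 ≈ 3.000
  cycle 1 → 0 → 1: weight = 6, length = 2, mean = 6/2 ≈ 3.000
Minimum mean = 1.000, attained e.g. along the cycle 0 → 0 with weight 1 and length 1. So λ(A) = 1/1 = 1.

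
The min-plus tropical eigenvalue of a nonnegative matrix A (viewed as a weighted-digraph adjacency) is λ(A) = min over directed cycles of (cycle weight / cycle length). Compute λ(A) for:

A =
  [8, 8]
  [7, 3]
λ(A) = 3

Enumerate directed cycles and compute their means (weight / length). Sample:
  cycle 0 → 0: weight = 8, length = 1, mean = 8/1 ≈ 8.000
  cycle 1 → 1: weight = 3, length = 1, mean = 3/1 ≈ 3.000
  cycle 0 → 1 → 0: weight = 15, length = 2, mean = 15/2 ≈ 7.500
  cycle 1 → 0 → 1: weight = 15, length = 2, mean = 15/2 ≈ 7.500
Minimum mean = 3.000, attained e.g. along the cycle 1 → 1 with weight 3 and length 1. So λ(A) = 3/1 = 3.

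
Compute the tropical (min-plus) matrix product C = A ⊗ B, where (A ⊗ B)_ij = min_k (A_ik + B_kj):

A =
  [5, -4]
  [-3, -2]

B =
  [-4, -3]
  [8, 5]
A ⊗ B =
  [1, 1]
  [-7, -6]

Apply the min-plus product entry-by-entry:
  C[0][0] = min over k of (A[0][0] + B[0][0] = 5 + -4 = 1, A[0][1] + B[1][0] = -4 + 8 = 4) = 1 (attained at k = 0)
  C[0][1] = min over k of (A[0][0] + B[0][1] = 5 + -3 = 2, A[0][1] + B[1][1] = -4 + 5 = 1) = 1 (attained at k = 1)
  C[1][0] = min over k of (A[1][0] + B[0][0] = -3 + -4 = -7, A[1][1] + B[1][0] = -2 + 8 = 6) = -7 (attained at k = 0)
  C[1][1] = min over k of (A[1][0] + B[0][1] = -3 + -3 = -6, A[1][1] + B[1][1] = -2 + 5 = 3) = -6 (attained at k = 0)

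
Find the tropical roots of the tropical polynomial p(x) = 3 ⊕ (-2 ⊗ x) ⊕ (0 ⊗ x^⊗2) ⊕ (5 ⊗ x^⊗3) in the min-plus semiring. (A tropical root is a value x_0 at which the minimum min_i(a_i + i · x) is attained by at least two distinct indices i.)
Roots: {-5, -2, 5}

Each tropical root is a break point of the lower envelope of the lines y = a_i + i · x (there are 4 lines, with slopes 0, 1, ..., 3). Only the lines that attain the minimum somewhere contribute to roots; other lines are dominated. Here the surviving (envelope) indices are i = 3, i = 2, i = 1, i = 0.
Intersections between consecutive envelope lines give the roots: for adjacent envelope indices i < j the intersection is x = (a_i − a_j) / (j − i). Reading off the sorted break points: {-5, -2, 5}.
Verification: at each break x_0, at least two indices attain the minimum of min_i(a_i + i · x_0).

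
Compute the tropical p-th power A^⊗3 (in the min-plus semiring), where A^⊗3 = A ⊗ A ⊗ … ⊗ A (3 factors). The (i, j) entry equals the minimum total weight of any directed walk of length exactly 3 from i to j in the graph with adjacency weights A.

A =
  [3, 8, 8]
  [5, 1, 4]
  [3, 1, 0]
A^⊗3 =
  [9, 9, 8]
  [7, 3, 4]
  [3, 1, 0]

Each entry (A^⊗3)_ij equals the minimum over all length-3 walks i = v_0 → v_1 → … → v_3 = j of Σ_t A[v_t][v_{t+1}]. For example, for (i, j) = (0, 2) we minimise over 9 possible intermediate vertex sequences; the minimum is 8, attained along the walk 0 → 2 → 2 → 2.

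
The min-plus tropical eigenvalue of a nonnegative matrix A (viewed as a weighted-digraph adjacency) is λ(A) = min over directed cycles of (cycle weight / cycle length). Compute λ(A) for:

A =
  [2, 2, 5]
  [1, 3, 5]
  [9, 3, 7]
λ(A) = 3/2

Enumerate directed cycles and compute their means (weight / length). Sample:
  cycle 0 → 0: weight = 2, length = 1, mean = 2/1 ≈ 2.000
  cycle 1 → 1: weight = 3, length = 1, mean = 3/1 ≈ 3.000
  cycle 2 → 2: weight = 7, length = 1, mean = 7/1 ≈ 7.000
  cycle 0 → 1 → 0: weight = 3, length = 2, mean = 3/2 ≈ 1.500
  cycle 0 → 2 → 0: weight = 14, length = 2, mean = 14/2 ≈ 7.000
  cycle 1 → 0 → 1: weight = 3, length = 2, mean = 3/2 ≈ 1.500
Minimum mean = 1.500, attained e.g. along the cycle 0 → 1 → 0 with weight 3 and length 2. So λ(A) = 3/2 = 3/2.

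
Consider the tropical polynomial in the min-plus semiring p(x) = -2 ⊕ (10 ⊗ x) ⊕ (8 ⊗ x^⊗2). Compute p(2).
p(2) = -2

A tropical monomial a ⊗ x^⊗i evaluates to a + i · x. Evaluating each term at x = 2:
  Term 0 contributes -2 + 0 · 2 = -2
  Term 1 contributes 10 + 1 · 2 = 12
  Term 2 contributes 8 + 2 · 2 = 12
p(2) = ⊕ of these = min[-2, 12, 12] = -2.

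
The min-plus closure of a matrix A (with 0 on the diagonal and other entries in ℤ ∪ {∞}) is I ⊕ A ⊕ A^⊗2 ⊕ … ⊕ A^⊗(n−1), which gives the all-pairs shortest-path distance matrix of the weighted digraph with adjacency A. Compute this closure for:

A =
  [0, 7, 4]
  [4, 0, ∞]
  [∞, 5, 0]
Closure =
  [0, 7, 4]
  [4, 0, 8]
  [9, 5, 0]

This is the Floyd-Warshall all-pairs shortest-path computation. For each intermediate vertex k = 0, 1, …, 2, update dist[i][j] ← min(dist[i][j], dist[i][k] + dist[k][j]). The final matrix gives, for each (i, j), the minimum total weight of any directed path from i to j (possibly empty when i = j).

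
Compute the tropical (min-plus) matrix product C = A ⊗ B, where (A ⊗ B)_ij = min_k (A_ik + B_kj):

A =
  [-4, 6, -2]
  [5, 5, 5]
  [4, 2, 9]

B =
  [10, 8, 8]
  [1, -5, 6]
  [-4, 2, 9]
A ⊗ B =
  [-6, 0, 4]
  [1, 0, 11]
  [3, -3, 8]

Apply the min-plus product entry-by-entry:
  C[0][0] = min over k of (A[0][0] + B[0][0] = -4 + 10 = 6, A[0][1] + B[1][0] = 6 + 1 = 7, A[0][2] + B[2][0] = -2 + -4 = -6) = -6 (attained at k = 2)
  C[0][1] = min over k of (A[0][0] + B[0][1] = -4 + 8 = 4, A[0][1] + B[1][1] = 6 + -5 = 1, A[0][2] + B[2][1] = -2 + 2 = 0) = 0 (attained at k = 2)
  C[0][2] = min over k of (A[0][0] + B[0][2] = -4 + 8 = 4, A[0][1] + B[1][2] = 6 + 6 = 12, A[0][2] + B[2][2] = -2 + 9 = 7) = 4 (attained at k = 0)
  C[1][0] = min over k of (A[1][0] + B[0][0] = 5 + 10 = 15, A[1][1] + B[1][0] = 5 + 1 = 6, A[1][2] + B[2][0] = 5 + -4 = 1) = 1 (attained at k = 2)
  C[1][1] = min over k of (A[1][0] + B[0][1] = 5 + 8 = 13, A[1][1] + B[1][1] = 5 + -5 = 0, A[1][2] + B[2][1] = 5 + 2 = 7) = 0 (attained at k = 1)
  C[1][2] = min over k of (A[1][0] + B[0][2] = 5 + 8 = 13, A[1][1] + B[1][2] = 5 + 6 = 11, A[1][2] + B[2][2] = 5 + 9 = 14) = 11 (attained at k = 1)
  C[2][0] = min over k of (A[2][0] + B[0][0] = 4 + 10 = 14, A[2][1] + B[1][0] = 2 + 1 = 3, A[2][2] + B[2][0] = 9 + -4 = 5) = 3 (attained at k = 1)
  C[2][1] = min over k of (A[2][0] + B[0][1] = 4 + 8 = 12, A[2][1] + B[1][1] = 2 + -5 = -3, A[2][2] + B[2][1] = 9 + 2 = 11) = -3 (attained at k = 1)
  C[2][2] = min over k of (A[2][0] + B[0][2] = 4 + 8 = 12, A[2][1] + B[1][2] = 2 + 6 = 8, A[2][2] + B[2][2] = 9 + 9 = 18) = 8 (attained at k = 1)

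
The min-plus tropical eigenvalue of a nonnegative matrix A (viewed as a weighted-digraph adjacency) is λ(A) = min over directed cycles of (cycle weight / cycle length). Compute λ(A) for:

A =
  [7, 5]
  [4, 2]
λ(A) = 2

Enumerate directed cycles and compute their means (weight / length). Sample:
  cycle 0 → 0: weight = 7, length = 1, mean = 7/1 ≈ 7.000
  cycle 1 → 1: weight = 2, length = 1, mean = 2/1 ≈ 2.000
  cycle 0 → 1 → 0: weight = 9, length = 2, mean = 9/2 ≈ 4.500
  cycle 1 → 0 → 1: weight = 9, length = 2, mean = 9/2 ≈ 4.500
Minimum mean = 2.000, attained e.g. along the cycle 1 → 1 with weight 2 and length 1. So λ(A) = 2/1 = 2.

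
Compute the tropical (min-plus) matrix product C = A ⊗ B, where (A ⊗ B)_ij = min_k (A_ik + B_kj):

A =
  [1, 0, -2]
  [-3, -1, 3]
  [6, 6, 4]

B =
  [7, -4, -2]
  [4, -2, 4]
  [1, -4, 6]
A ⊗ B =
  [-1, -6, -1]
  [3, -7, -5]
  [5, 0, 4]

Apply the min-plus product entry-by-entry:
  C[0][0] = min over k of (A[0][0] + B[0][0] = 1 + 7 = 8, A[0][1] + B[1][0] = 0 + 4 = 4, A[0][2] + B[2][0] = -2 + 1 = -1) = -1 (attained at k = 2)
  C[0][1] = min over k of (A[0][0] + B[0][1] = 1 + -4 = -3, A[0][1] + B[1][1] = 0 + -2 = -2, A[0][2] + B[2][1] = -2 + -4 = -6) = -6 (attained at k = 2)
  C[0][2] = min over k of (A[0][0] + B[0][2] = 1 + -2 = -1, A[0][1] + B[1][2] = 0 + 4 = 4, A[0][2] + B[2][2] = -2 + 6 = 4) = -1 (attained at k = 0)
  C[1][0] = min over k of (A[1][0] + B[0][0] = -3 + 7 = 4, A[1][1] + B[1][0] = -1 + 4 = 3, A[1][2] + B[2][0] = 3 + 1 = 4) = 3 (attained at k = 1)
  C[1][1] = min over k of (A[1][0] + B[0][1] = -3 + -4 = -7, A[1][1] + B[1][1] = -1 + -2 = -3, A[1][2] + B[2][1] = 3 + -4 = -1) = -7 (attained at k = 0)
  C[1][2] = min over k of (A[1][0] + B[0][2] = -3 + -2 = -5, A[1][1] + B[1][2] = -1 + 4 = 3, A[1][2] + B[2][2] = 3 + 6 = 9) = -5 (attained at k = 0)
  C[2][0] = min over k of (A[2][0] + B[0][0] = 6 + 7 = 13, A[2][1] + B[1][0] = 6 + 4 = 10, A[2][2] + B[2][0] = 4 + 1 = 5) = 5 (attained at k = 2)
  C[2][1] = min over k of (A[2][0] + B[0][1] = 6 + -4 = 2, A[2][1] + B[1][1] = 6 + -2 = 4, A[2][2] + B[2][1] = 4 + -4 = 0) = 0 (attained at k = 2)
  C[2][2] = min over k of (A[2][0] + B[0][2] = 6 + -2 = 4, A[2][1] + B[1][2] = 6 + 4 = 10, A[2][2] + B[2][2] = 4 + 6 = 10) = 4 (attained at k = 0)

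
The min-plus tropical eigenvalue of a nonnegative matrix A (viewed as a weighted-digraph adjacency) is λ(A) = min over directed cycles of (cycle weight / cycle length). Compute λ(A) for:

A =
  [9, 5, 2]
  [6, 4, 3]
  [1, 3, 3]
λ(A) = 3/2

Enumerate directed cycles and compute their means (weight / length). Sample:
  cycle 0 → 0: weight = 9, length = 1, mean = 9/1 ≈ 9.000
  cycle 1 → 1: weight = 4, length = 1, mean = 4/1 ≈ 4.000
  cycle 2 → 2: weight = 3, length = 1, mean = 3/1 ≈ 3.000
  cycle 0 → 1 → 0: weight = 11, length = 2, mean = 11/2 ≈ 5.500
  cycle 0 → 2 → 0: weight = 3, length = 2, mean = 3/2 ≈ 1.500
  cycle 1 → 0 → 1: weight = 11, length = 2, mean = 11/2 ≈ 5.500
Minimum mean = 1.500, attained e.g. along the cycle 0 → 2 → 0 with weight 3 and length 2. So λ(A) = 3/2 = 3/2.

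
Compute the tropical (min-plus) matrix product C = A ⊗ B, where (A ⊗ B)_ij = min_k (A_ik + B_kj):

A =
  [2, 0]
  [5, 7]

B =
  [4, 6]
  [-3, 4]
A ⊗ B =
  [-3, 4]
  [4, 11]

Apply the min-plus product entry-by-entry:
  C[0][0] = min over k of (A[0][0] + B[0][0] = 2 + 4 = 6, A[0][1] + B[1][0] = 0 + -3 = -3) = -3 (attained at k = 1)
  C[0][1] = min over k of (A[0][0] + B[0][1] = 2 + 6 = 8, A[0][1] + B[1][1] = 0 + 4 = 4) = 4 (attained at k = 1)
  C[1][0] = min over k of (A[1][0] + B[0][0] = 5 + 4 = 9, A[1][1] + B[1][0] = 7 + -3 = 4) = 4 (attained at k = 1)
  C[1][1] = min over k of (A[1][0] + B[0][1] = 5 + 6 = 11, A[1][1] + B[1][1] = 7 + 4 = 11) = 11 (attained at k = 0)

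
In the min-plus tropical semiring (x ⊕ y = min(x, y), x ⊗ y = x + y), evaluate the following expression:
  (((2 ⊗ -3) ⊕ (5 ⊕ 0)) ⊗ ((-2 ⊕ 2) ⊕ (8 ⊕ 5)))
(((2 ⊗ -3) ⊕ (5 ⊕ 0)) ⊗ ((-2 ⊕ 2) ⊕ (8 ⊕ 5))) = -3

Expand innermost to outermost. Recall ⊕ takes the minimum of its arguments and ⊗ takes their sum. Working out the expression (((2 ⊗ -3) ⊕ (5 ⊕ 0)) ⊗ ((-2 ⊕ 2) ⊕ (8 ⊕ 5))) gives -3.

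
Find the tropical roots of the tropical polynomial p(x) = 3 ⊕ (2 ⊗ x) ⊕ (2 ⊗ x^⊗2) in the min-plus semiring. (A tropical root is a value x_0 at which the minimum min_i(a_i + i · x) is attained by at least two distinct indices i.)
Roots: {0, 1}

Each tropical root is a break point of the lower envelope of the lines y = a_i + i · x (there are 3 lines, with slopes 0, 1, ..., 2). Only the lines that attain the minimum somewhere contribute to roots; other lines are dominated. Here the surviving (envelope) indices are i = 2, i = 1, i = 0.
Intersections between consecutive envelope lines give the roots: for adjacent envelope indices i < j the intersection is x = (a_i − a_j) / (j − i). Reading off the sorted break points: {0, 1}.
Verification: at each break x_0, at least two indices attain the minimum of min_i(a_i + i · x_0).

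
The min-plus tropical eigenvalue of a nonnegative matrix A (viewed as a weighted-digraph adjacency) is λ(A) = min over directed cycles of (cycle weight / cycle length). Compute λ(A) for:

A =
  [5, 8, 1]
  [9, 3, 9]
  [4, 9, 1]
λ(A) = 1

Enumerate directed cycles and compute their means (weight / length). Sample:
  cycle 0 → 0: weight = 5, length = 1, mean = 5/1 ≈ 5.000
  cycle 1 → 1: weight = 3, length = 1, mean = 3/1 ≈ 3.000
  cycle 2 → 2: weight = 1, length = 1, mean = 1/1 ≈ 1.000
  cycle 0 → 1 → 0: weight = 17, length = 2, mean = 17/2 ≈ 8.500
  cycle 0 → 2 → 0: weight = 5, length = 2, mean = 5/2 ≈ 2.500
  cycle 1 → 0 → 1: weight = 17, length = 2, mean = 17/2 ≈ 8.500
Minimum mean = 1.000, attained e.g. along the cycle 2 → 2 with weight 1 and length 1. So λ(A) = 1/1 = 1.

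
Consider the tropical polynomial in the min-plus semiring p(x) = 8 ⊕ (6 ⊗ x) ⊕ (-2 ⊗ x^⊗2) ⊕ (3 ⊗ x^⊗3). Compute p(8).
p(8) = 8

A tropical monomial a ⊗ x^⊗i evaluates to a + i · x. Evaluating each term at x = 8:
  Term 0 contributes 8 + 0 · 8 = 8
  Term 1 contributes 6 + 1 · 8 = 14
  Term 2 contributes -2 + 2 · 8 = 14
  Term 3 contributes 3 + 3 · 8 = 27
p(8) = ⊕ of these = min[8, 14, 14, 27] = 8.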